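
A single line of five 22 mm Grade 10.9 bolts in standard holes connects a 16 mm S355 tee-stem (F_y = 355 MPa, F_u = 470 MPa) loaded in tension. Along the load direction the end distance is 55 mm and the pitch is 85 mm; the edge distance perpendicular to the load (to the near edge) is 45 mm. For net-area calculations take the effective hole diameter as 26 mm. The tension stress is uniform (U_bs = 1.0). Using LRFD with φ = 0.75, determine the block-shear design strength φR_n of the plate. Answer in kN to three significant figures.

1120 kN

Shear plane L_v = 55 + 4·85 = 395 mm; A_gv = 395 × 16 = 6320 mm².
A_nv = (395 − 4.5·26) × 16 = 4448 mm².
A_nt = (45 − 0.5·26) × 16 = 512 mm².
0.6 F_u A_nv = 1254 kN; 0.6 F_y A_gv = 1346 kN → shear rupture governs the shear term.
R_n = 1254 + 1.0 × 470 × 512 / 1000 = 1495 kN.
Design strength φR_n = 0.75 × 1495 = 1120 kN.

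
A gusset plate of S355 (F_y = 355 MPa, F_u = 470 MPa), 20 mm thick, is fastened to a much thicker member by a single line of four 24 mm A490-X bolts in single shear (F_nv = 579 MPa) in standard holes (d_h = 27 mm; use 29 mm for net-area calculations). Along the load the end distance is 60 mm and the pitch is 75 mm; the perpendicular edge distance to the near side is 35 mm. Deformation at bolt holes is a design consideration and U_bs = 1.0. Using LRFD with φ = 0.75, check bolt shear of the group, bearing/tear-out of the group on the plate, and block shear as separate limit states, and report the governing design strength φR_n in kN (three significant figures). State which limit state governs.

786 kN (bolt shear governs)

Bolt shear: A_b = π·24²/4 = 452.4 mm²; R_n = 579 × 452.4 × 4 × 1 / 1000 = 1048 kN → 0.75 × 1048 = 786 kN.
Bearing: edge l_c = 46.5, r_n = 524.5 kN; interior l_c = 48, r_n = 541.4 kN; R_n = 524.5 + 3·541.4 = 2149 kN → 1610 kN.
Block shear: A_gv = 5700, A_nv = 3670, A_nt = 410 mm²; R_n = min(0.6F_uA_nv, 0.6F_yA_gv) + U_bs·F_u·A_nt = 1228 kN → 921 kN.
Bolt shear governs: 786 kN.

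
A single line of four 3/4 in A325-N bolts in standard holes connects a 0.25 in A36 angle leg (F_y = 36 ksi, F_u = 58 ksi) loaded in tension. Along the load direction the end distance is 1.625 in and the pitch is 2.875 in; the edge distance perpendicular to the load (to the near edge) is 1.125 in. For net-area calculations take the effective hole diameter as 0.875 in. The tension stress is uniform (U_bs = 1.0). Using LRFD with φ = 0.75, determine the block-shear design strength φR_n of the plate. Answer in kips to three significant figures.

49 kips

Shear plane L_v = 1.625 + 3·2.875 = 10.25 in; A_gv = 10.25 × 0.25 = 2.562 in².
A_nv = (10.25 − 3.5·0.875) × 0.25 = 1.797 in².
A_nt = (1.125 − 0.5·0.875) × 0.25 = 0.1719 in².
0.6 F_u A_nv = 62.53 kips; 0.6 F_y A_gv = 55.35 kips → shear yielding governs the shear term.
R_n = 55.35 + 1.0 × 58 × 0.1719 = 65.32 kips.
Design strength φR_n = 0.75 × 65.32 = 49 kips.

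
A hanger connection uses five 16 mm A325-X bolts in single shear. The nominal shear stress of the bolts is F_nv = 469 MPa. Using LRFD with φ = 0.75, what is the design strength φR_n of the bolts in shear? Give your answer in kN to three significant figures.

A_b = π × 16² / 4 = 201.1 mm².
R_n = F_nv · A_b · n · n_s = 469 × 201.1 × 5 × 1 / 1000 = 471.5 kN.
Design strength φR_n = 0.75 × 471.5 = 354 kN.

354 kN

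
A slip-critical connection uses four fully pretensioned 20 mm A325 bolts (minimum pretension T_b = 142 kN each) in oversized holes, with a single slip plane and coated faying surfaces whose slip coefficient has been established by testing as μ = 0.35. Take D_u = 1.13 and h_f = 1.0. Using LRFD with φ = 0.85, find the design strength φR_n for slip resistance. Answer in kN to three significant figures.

191 kN

R_n = μ · D_u · h_f · T_b · n_s · n_b = 0.35 × 1.13 × 1.0 × 142 × 1 × 4 = 224.6 kN.
Design strength φR_n = 0.85 × 224.6 = 191 kN.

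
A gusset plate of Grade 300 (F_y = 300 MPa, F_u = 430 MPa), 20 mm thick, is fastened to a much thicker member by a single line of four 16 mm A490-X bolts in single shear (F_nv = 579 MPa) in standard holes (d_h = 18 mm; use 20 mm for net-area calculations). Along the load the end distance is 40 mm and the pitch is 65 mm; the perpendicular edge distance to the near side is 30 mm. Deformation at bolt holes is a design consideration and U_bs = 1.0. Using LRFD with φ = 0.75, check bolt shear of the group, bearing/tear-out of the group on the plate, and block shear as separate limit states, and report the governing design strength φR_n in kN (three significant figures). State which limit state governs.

349 kN (bolt shear governs)

Bolt shear: A_b = π·16²/4 = 201.1 mm²; R_n = 579 × 201.1 × 4 × 1 / 1000 = 465.7 kN → 0.75 × 465.7 = 349 kN.
Bearing: edge l_c = 31, r_n = 319.9 kN; interior l_c = 47, r_n = 330.2 kN; R_n = 319.9 + 3·330.2 = 1311 kN → 983 kN.
Block shear: A_gv = 4700, A_nv = 3300, A_nt = 400 mm²; R_n = min(0.6F_uA_nv, 0.6F_yA_gv) + U_bs·F_u·A_nt = 1018 kN → 764 kN.
Bolt shear governs: 349 kN.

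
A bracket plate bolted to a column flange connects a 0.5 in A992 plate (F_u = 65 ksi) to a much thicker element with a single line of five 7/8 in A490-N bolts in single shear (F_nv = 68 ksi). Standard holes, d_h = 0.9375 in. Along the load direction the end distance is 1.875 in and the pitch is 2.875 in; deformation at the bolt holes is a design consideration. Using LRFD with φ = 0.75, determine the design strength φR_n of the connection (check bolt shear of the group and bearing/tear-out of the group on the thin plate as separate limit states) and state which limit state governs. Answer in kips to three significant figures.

153 kips (bolt shear governs)

Bolt shear: A_b = π·0.875²/4 = 0.6013 in²; R_n = 68 × 0.6013 × 5 × 1 = 204.4 kips → 0.75 × 204.4 = 153 kips.
Bearing (1.2 l_c t F_u ≤ 2.4 d t F_u): upper limit = 2.4·0.875·0.5·65 = 68.25 kips.
  Edge l_c = 1.875 − 0.9375/2 = 1.406 → r_n = 54.84 kips; interior l_c = 2.875 − 0.9375 = 1.938 → r_n = 68.25 kips.
  R_n,bearing = 1·54.84 + 4·68.25 = 327.8 kips → 0.75 × 327.8 = 246 kips.
Bolt shear governs: 153 kips.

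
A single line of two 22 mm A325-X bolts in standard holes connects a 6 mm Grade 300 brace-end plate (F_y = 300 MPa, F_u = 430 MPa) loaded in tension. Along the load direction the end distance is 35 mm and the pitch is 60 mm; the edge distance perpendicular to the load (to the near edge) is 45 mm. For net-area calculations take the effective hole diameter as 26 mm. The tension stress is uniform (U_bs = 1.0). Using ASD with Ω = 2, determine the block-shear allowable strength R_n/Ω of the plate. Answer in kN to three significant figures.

Shear plane L_v = 35 + 1·60 = 95 mm; A_gv = 95 × 6 = 570 mm².
A_nv = (95 − 1.5·26) × 6 = 336 mm².
A_nt = (45 − 0.5·26) × 6 = 192 mm².
0.6 F_u A_nv = 86.69 kN; 0.6 F_y A_gv = 102.6 kN → shear rupture governs the shear term.
R_n = 86.69 + 1.0 × 430 × 192 / 1000 = 169.2 kN.
Allowable strength R_n/Ω = 169.2 / 2 = 84.6 kN.

84.6 kN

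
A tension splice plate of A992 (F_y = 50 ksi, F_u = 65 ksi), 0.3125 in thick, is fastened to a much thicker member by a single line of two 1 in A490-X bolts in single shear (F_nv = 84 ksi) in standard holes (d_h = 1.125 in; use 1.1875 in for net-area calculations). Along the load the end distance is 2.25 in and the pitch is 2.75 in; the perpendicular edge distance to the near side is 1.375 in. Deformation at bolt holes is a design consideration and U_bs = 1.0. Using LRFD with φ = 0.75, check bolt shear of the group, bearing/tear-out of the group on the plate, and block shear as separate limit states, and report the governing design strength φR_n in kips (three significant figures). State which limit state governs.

41.3 kips (block shear governs)

Bolt shear: A_b = π·1²/4 = 0.7854 in²; R_n = 84 × 0.7854 × 2 × 1 = 131.9 kips → 0.75 × 131.9 = 99 kips.
Bearing: edge l_c = 1.688, r_n = 41.13 kips; interior l_c = 1.625, r_n = 39.61 kips; R_n = 41.13 + 1·39.61 = 80.74 kips → 60.6 kips.
Block shear: A_gv = 1.562, A_nv = 1.006, A_nt = 0.2441 in²; R_n = min(0.6F_uA_nv, 0.6F_yA_gv) + U_bs·F_u·A_nt = 55.1 kips → 41.3 kips.
Block shear governs: 41.3 kips.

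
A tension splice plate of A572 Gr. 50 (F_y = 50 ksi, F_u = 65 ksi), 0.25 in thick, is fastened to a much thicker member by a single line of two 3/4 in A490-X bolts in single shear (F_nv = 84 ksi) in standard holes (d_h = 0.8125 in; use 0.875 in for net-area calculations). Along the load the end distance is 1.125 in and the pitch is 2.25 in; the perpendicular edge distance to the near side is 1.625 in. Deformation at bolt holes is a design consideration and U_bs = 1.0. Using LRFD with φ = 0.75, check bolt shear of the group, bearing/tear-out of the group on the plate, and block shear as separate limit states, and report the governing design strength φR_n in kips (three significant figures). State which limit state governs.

29.6 kips (block shear governs)

Bolt shear: A_b = π·0.75²/4 = 0.4418 in²; R_n = 84 × 0.4418 × 2 × 1 = 74.22 kips → 0.75 × 74.22 = 55.7 kips.
Bearing: edge l_c = 0.7188, r_n = 14.02 kips; interior l_c = 1.438, r_n = 28.03 kips; R_n = 14.02 + 1·28.03 = 42.05 kips → 31.5 kips.
Block shear: A_gv = 0.8438, A_nv = 0.5156, A_nt = 0.2969 in²; R_n = min(0.6F_uA_nv, 0.6F_yA_gv) + U_bs·F_u·A_nt = 39.41 kips → 29.6 kips.
Block shear governs: 29.6 kips.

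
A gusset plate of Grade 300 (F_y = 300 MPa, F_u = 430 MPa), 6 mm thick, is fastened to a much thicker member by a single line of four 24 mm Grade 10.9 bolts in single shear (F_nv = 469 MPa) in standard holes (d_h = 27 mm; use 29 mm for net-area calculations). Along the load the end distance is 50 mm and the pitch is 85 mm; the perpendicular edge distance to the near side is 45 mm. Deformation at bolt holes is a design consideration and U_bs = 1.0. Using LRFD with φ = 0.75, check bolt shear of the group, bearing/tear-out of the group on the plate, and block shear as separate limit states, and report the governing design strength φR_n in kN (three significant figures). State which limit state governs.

Bolt shear: A_b = π·24²/4 = 452.4 mm²; R_n = 469 × 452.4 × 4 × 1 / 1000 = 848.7 kN → 0.75 × 848.7 = 637 kN.
Bearing: edge l_c = 36.5, r_n = 113 kN; interior l_c = 58, r_n = 148.6 kN; R_n = 113 + 3·148.6 = 558.8 kN → 419 kN.
Block shear: A_gv = 1830, A_nv = 1221, A_nt = 183 mm²; R_n = min(0.6F_uA_nv, 0.6F_yA_gv) + U_bs·F_u·A_nt = 393.7 kN → 295 kN.
Block shear governs: 295 kN.

295 kN (block shear governs)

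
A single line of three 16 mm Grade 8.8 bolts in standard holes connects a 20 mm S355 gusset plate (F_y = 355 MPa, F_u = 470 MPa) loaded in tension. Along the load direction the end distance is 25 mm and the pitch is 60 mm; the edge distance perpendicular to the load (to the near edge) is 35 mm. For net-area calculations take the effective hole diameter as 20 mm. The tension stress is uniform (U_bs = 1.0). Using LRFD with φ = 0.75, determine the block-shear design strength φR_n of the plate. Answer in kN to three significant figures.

578 kN

Shear plane L_v = 25 + 2·60 = 145 mm; A_gv = 145 × 20 = 2900 mm².
A_nv = (145 − 2.5·20) × 20 = 1900 mm².
A_nt = (35 − 0.5·20) × 20 = 500 mm².
0.6 F_u A_nv = 535.8 kN; 0.6 F_y A_gv = 617.7 kN → shear rupture governs the shear term.
R_n = 535.8 + 1.0 × 470 × 500 / 1000 = 770.8 kN.
Design strength φR_n = 0.75 × 770.8 = 578 kN.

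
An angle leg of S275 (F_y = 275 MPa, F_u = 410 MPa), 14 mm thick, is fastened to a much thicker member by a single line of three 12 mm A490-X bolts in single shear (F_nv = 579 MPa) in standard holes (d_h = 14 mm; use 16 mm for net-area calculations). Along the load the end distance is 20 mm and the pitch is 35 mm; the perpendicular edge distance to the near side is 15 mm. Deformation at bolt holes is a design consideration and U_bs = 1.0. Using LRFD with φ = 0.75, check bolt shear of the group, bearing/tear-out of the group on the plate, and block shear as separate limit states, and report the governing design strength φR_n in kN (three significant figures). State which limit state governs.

Bolt shear: A_b = π·12²/4 = 113.1 mm²; R_n = 579 × 113.1 × 3 × 1 / 1000 = 196.5 kN → 0.75 × 196.5 = 147 kN.
Bearing: edge l_c = 13, r_n = 89.54 kN; interior l_c = 21, r_n = 144.6 kN; R_n = 89.54 + 2·144.6 = 378.8 kN → 284 kN.
Block shear: A_gv = 1260, A_nv = 700, A_nt = 98 mm²; R_n = min(0.6F_uA_nv, 0.6F_yA_gv) + U_bs·F_u·A_nt = 212.4 kN → 159 kN.
Bolt shear governs: 147 kN.

147 kN (bolt shear governs)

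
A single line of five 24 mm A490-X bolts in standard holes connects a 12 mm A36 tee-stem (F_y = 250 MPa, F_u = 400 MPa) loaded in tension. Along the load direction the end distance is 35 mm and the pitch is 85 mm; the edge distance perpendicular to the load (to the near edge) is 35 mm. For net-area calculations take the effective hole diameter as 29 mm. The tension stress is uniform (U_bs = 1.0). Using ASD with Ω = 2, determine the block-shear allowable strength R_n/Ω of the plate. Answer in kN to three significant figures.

387 kN

Shear plane L_v = 35 + 4·85 = 375 mm; A_gv = 375 × 12 = 4500 mm².
A_nv = (375 − 4.5·29) × 12 = 2934 mm².
A_nt = (35 − 0.5·29) × 12 = 246 mm².
0.6 F_u A_nv = 704.2 kN; 0.6 F_y A_gv = 675 kN → shear yielding governs the shear term.
R_n = 675 + 1.0 × 400 × 246 / 1000 = 773.4 kN.
Allowable strength R_n/Ω = 773.4 / 2 = 387 kN.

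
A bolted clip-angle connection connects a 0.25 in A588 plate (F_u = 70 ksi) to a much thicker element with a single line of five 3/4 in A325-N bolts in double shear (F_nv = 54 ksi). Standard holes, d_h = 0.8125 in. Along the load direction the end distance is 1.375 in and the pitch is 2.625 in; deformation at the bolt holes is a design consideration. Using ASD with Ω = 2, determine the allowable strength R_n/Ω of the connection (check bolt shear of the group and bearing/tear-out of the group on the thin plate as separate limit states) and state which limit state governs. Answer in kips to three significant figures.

Bolt shear: A_b = π·0.75²/4 = 0.4418 in²; R_n = 54 × 0.4418 × 5 × 2 = 238.6 kips → 238.6 / 2 = 119 kips.
Bearing (1.2 l_c t F_u ≤ 2.4 d t F_u): upper limit = 2.4·0.75·0.25·70 = 31.5 kips.
  Edge l_c = 1.375 − 0.8125/2 = 0.9688 → r_n = 20.34 kips; interior l_c = 2.625 − 0.8125 = 1.812 → r_n = 31.5 kips.
  R_n,bearing = 1·20.34 + 4·31.5 = 146.3 kips → 146.3 / 2 = 73.2 kips.
Bearing governs: 73.2 kips.

73.2 kips (bearing governs)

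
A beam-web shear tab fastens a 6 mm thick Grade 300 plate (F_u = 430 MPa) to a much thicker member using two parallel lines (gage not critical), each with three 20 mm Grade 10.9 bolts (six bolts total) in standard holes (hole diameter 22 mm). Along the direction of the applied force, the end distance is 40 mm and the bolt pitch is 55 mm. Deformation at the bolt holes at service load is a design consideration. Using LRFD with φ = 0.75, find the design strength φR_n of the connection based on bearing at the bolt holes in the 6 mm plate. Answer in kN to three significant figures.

Per bolt r_n = 1.2 l_c t F_u ≤ 2.4 d t F_u; upper limit = 2.4 × 20 × 6 × 430 / 1000 = 123.8 kN.
Edge bolt: l_c = 40 − 22/2 = 29 mm → 1.2 × 29 × 6 × 430 / 1000 = 89.78 → r_n = 89.78 kN.
Interior bolts: l_c = 55 − 22 = 33 mm → 1.2 × 33 × 6 × 430 / 1000 = 102.2 → r_n = 102.2 kN.
R_n = 2 × 89.78 + 4 × 102.2 = 588.2 kN.
Design strength φR_n = 0.75 × 588.2 = 441 kN.

441 kN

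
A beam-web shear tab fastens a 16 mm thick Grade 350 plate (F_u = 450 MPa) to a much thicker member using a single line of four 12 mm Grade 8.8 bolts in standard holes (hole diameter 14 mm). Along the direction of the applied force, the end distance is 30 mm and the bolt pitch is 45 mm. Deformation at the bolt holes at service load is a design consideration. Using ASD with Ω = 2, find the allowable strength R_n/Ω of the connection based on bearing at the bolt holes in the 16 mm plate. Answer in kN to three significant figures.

410 kN

Per bolt r_n = 1.2 l_c t F_u ≤ 2.4 d t F_u; upper limit = 2.4 × 12 × 16 × 450 / 1000 = 207.4 kN.
Edge bolt: l_c = 30 − 14/2 = 23 mm → 1.2 × 23 × 16 × 450 / 1000 = 198.7 → r_n = 198.7 kN.
Interior bolts: l_c = 45 − 14 = 31 mm → 1.2 × 31 × 16 × 450 / 1000 = 267.8 → r_n = 207.4 kN.
R_n = 1 × 198.7 + 3 × 207.4 = 820.8 kN.
Allowable strength R_n/Ω = 820.8 / 2 = 410 kN.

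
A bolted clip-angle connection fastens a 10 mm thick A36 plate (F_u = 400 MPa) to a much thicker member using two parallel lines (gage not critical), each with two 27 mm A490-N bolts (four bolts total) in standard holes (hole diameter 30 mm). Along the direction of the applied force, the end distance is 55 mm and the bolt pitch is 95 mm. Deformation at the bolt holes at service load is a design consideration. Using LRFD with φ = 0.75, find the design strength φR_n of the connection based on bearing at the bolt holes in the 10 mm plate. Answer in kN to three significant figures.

Per bolt r_n = 1.2 l_c t F_u ≤ 2.4 d t F_u; upper limit = 2.4 × 27 × 10 × 400 / 1000 = 259.2 kN.
Edge bolt: l_c = 55 − 30/2 = 40 mm → 1.2 × 40 × 10 × 400 / 1000 = 192 → r_n = 192 kN.
Interior bolts: l_c = 95 − 30 = 65 mm → 1.2 × 65 × 10 × 400 / 1000 = 312 → r_n = 259.2 kN.
R_n = 2 × 192 + 2 × 259.2 = 902.4 kN.
Design strength φR_n = 0.75 × 902.4 = 677 kN.

677 kN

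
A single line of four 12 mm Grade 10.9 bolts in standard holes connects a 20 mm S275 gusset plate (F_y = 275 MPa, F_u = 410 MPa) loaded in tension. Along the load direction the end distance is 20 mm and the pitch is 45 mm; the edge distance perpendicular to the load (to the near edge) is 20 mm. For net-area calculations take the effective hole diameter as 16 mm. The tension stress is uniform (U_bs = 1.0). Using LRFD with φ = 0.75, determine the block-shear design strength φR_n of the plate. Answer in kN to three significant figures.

Shear plane L_v = 20 + 3·45 = 155 mm; A_gv = 155 × 20 = 3100 mm².
A_nv = (155 − 3.5·16) × 20 = 1980 mm².
A_nt = (20 − 0.5·16) × 20 = 240 mm².
0.6 F_u A_nv = 487.1 kN; 0.6 F_y A_gv = 511.5 kN → shear rupture governs the shear term.
R_n = 487.1 + 1.0 × 410 × 240 / 1000 = 585.5 kN.
Design strength φR_n = 0.75 × 585.5 = 439 kN.

439 kN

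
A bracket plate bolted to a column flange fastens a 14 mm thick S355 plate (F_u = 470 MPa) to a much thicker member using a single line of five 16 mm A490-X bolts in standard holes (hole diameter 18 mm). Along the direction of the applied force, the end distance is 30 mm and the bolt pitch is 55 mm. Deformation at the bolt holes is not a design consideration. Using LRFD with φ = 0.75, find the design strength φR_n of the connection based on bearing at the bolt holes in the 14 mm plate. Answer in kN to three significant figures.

Per bolt r_n = 1.5 l_c t F_u ≤ 3.0 d t F_u; upper limit = 3.0 × 16 × 14 × 470 / 1000 = 315.8 kN.
Edge bolt: l_c = 30 − 18/2 = 21 mm → 1.5 × 21 × 14 × 470 / 1000 = 207.3 → r_n = 207.3 kN.
Interior bolts: l_c = 55 − 18 = 37 mm → 1.5 × 37 × 14 × 470 / 1000 = 365.2 → r_n = 315.8 kN.
R_n = 1 × 207.3 + 4 × 315.8 = 1471 kN.
Design strength φR_n = 0.75 × 1471 = 1100 kN.

1100 kN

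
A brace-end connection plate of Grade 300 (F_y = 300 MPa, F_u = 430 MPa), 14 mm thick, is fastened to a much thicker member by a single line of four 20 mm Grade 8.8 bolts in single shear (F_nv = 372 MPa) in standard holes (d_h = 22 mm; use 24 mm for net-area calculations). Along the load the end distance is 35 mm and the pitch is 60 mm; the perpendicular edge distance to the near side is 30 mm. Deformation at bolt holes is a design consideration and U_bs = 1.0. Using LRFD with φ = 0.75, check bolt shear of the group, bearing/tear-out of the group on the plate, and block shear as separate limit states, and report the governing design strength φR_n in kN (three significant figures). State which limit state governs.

Bolt shear: A_b = π·20²/4 = 314.2 mm²; R_n = 372 × 314.2 × 4 × 1 / 1000 = 467.5 kN → 0.75 × 467.5 = 351 kN.
Bearing: edge l_c = 24, r_n = 173.4 kN; interior l_c = 38, r_n = 274.5 kN; R_n = 173.4 + 3·274.5 = 996.9 kN → 748 kN.
Block shear: A_gv = 3010, A_nv = 1834, A_nt = 252 mm²; R_n = min(0.6F_uA_nv, 0.6F_yA_gv) + U_bs·F_u·A_nt = 581.5 kN → 436 kN.
Bolt shear governs: 351 kN.

351 kN (bolt shear governs)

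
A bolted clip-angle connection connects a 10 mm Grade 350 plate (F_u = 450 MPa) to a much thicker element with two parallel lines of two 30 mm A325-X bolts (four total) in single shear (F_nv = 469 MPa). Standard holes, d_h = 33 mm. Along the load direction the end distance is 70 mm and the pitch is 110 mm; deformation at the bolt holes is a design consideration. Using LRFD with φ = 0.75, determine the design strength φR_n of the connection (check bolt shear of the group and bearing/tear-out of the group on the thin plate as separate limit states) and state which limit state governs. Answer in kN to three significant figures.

919 kN (bearing governs)

Bolt shear: A_b = π·30²/4 = 706.9 mm²; R_n = 469 × 706.9 × 4 × 1 / 1000 = 1326 kN → 0.75 × 1326 = 995 kN.
Bearing (1.2 l_c t F_u ≤ 2.4 d t F_u): upper limit = 2.4·30·10·450 / 1000 = 324 kN.
  Edge l_c = 70 − 33/2 = 53.5 → r_n = 288.9 kN; interior l_c = 110 − 33 = 77 → r_n = 324 kN.
  R_n,bearing = 2·288.9 + 2·324 = 1226 kN → 0.75 × 1226 = 919 kN.
Bearing governs: 919 kN.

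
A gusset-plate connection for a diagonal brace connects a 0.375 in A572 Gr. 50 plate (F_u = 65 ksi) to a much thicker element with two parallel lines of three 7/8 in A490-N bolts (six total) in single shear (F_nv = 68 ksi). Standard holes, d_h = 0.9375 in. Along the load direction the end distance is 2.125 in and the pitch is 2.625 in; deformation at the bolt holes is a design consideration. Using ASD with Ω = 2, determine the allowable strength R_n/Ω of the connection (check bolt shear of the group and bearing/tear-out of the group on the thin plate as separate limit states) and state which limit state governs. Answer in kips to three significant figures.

123 kips (bolt shear governs)

Bolt shear: A_b = π·0.875²/4 = 0.6013 in²; R_n = 68 × 0.6013 × 6 × 1 = 245.3 kips → 245.3 / 2 = 123 kips.
Bearing (1.2 l_c t F_u ≤ 2.4 d t F_u): upper limit = 2.4·0.875·0.375·65 = 51.19 kips.
  Edge l_c = 2.125 − 0.9375/2 = 1.656 → r_n = 48.45 kips; interior l_c = 2.625 − 0.9375 = 1.688 → r_n = 49.36 kips.
  R_n,bearing = 2·48.45 + 4·49.36 = 294.3 kips → 294.3 / 2 = 147 kips.
Bolt shear governs: 123 kips.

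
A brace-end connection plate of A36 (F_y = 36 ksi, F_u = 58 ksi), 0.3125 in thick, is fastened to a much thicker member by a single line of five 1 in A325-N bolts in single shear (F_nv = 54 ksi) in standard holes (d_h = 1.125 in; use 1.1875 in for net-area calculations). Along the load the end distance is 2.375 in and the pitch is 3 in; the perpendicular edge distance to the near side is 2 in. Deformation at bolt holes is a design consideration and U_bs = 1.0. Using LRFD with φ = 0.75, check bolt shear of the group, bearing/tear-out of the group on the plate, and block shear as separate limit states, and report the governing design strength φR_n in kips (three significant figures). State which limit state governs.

91.9 kips (block shear governs)

Bolt shear: A_b = π·1²/4 = 0.7854 in²; R_n = 54 × 0.7854 × 5 × 1 = 212.1 kips → 0.75 × 212.1 = 159 kips.
Bearing: edge l_c = 1.812, r_n = 39.42 kips; interior l_c = 1.875, r_n = 40.78 kips; R_n = 39.42 + 4·40.78 = 202.5 kips → 152 kips.
Block shear: A_gv = 4.492, A_nv = 2.822, A_nt = 0.4395 in²; R_n = min(0.6F_uA_nv, 0.6F_yA_gv) + U_bs·F_u·A_nt = 122.5 kips → 91.9 kips.
Block shear governs: 91.9 kips.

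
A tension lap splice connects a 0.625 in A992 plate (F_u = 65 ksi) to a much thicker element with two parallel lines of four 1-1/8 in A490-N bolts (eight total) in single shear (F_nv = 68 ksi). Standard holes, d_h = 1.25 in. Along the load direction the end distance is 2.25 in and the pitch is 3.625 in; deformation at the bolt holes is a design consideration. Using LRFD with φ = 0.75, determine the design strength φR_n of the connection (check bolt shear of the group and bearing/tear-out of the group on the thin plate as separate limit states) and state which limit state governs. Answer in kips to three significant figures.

Bolt shear: A_b = π·1.125²/4 = 0.994 in²; R_n = 68 × 0.994 × 8 × 1 = 540.7 kips → 0.75 × 540.7 = 406 kips.
Bearing (1.2 l_c t F_u ≤ 2.4 d t F_u): upper limit = 2.4·1.125·0.625·65 = 109.7 kips.
  Edge l_c = 2.25 − 1.25/2 = 1.625 → r_n = 79.22 kips; interior l_c = 3.625 − 1.25 = 2.375 → r_n = 109.7 kips.
  R_n,bearing = 2·79.22 + 6·109.7 = 816.6 kips → 0.75 × 816.6 = 612 kips.
Bolt shear governs: 406 kips.

406 kips (bolt shear governs)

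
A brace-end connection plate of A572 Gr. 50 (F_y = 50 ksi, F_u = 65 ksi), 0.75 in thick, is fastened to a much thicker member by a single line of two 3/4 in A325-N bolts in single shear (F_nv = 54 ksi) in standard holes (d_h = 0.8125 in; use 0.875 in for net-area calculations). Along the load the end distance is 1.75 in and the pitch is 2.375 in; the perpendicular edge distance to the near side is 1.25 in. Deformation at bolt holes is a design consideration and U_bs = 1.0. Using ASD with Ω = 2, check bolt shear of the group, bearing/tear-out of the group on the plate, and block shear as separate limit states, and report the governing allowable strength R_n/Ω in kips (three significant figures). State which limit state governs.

Bolt shear: A_b = π·0.75²/4 = 0.4418 in²; R_n = 54 × 0.4418 × 2 × 1 = 47.71 kips → 47.71 / 2 = 23.9 kips.
Bearing: edge l_c = 1.344, r_n = 78.61 kips; interior l_c = 1.562, r_n = 87.75 kips; R_n = 78.61 + 1·87.75 = 166.4 kips → 83.2 kips.
Block shear: A_gv = 3.094, A_nv = 2.109, A_nt = 0.6094 in²; R_n = min(0.6F_uA_nv, 0.6F_yA_gv) + U_bs·F_u·A_nt = 121.9 kips → 60.9 kips.
Bolt shear governs: 23.9 kips.

23.9 kips (bolt shear governs)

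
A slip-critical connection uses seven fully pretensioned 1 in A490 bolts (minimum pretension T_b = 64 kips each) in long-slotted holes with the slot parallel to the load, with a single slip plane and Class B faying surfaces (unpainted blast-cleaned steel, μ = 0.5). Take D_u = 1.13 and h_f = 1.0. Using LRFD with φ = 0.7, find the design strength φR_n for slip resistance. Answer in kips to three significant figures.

177 kips

R_n = μ · D_u · h_f · T_b · n_s · n_b = 0.5 × 1.13 × 1.0 × 64 × 1 × 7 = 253.1 kips.
Design strength φR_n = 0.7 × 253.1 = 177 kips.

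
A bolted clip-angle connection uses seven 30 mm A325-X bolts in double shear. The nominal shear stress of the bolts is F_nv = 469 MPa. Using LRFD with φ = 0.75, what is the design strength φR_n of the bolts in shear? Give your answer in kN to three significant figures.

A_b = π × 30² / 4 = 706.9 mm².
R_n = F_nv · A_b · n · n_s = 469 × 706.9 × 7 × 2 / 1000 = 4641 kN.
Design strength φR_n = 0.75 × 4641 = 3480 kN.

3480 kN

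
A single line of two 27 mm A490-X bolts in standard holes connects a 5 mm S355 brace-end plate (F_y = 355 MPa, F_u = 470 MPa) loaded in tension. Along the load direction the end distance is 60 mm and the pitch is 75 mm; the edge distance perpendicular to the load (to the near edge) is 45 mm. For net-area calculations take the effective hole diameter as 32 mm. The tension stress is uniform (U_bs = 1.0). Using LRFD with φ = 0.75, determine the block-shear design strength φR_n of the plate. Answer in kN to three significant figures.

143 kN

Shear plane L_v = 60 + 1·75 = 135 mm; A_gv = 135 × 5 = 675 mm².
A_nv = (135 − 1.5·32) × 5 = 435 mm².
A_nt = (45 − 0.5·32) × 5 = 145 mm².
0.6 F_u A_nv = 122.7 kN; 0.6 F_y A_gv = 143.8 kN → shear rupture governs the shear term.
R_n = 122.7 + 1.0 × 470 × 145 / 1000 = 190.8 kN.
Design strength φR_n = 0.75 × 190.8 = 143 kN.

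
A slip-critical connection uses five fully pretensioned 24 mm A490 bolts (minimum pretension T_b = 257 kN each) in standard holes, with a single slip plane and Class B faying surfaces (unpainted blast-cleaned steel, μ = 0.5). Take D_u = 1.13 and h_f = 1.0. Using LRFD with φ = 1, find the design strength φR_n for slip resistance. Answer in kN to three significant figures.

726 kN

R_n = μ · D_u · h_f · T_b · n_s · n_b = 0.5 × 1.13 × 1.0 × 257 × 1 × 5 = 726 kN.
Design strength φR_n = 1 × 726 = 726 kN.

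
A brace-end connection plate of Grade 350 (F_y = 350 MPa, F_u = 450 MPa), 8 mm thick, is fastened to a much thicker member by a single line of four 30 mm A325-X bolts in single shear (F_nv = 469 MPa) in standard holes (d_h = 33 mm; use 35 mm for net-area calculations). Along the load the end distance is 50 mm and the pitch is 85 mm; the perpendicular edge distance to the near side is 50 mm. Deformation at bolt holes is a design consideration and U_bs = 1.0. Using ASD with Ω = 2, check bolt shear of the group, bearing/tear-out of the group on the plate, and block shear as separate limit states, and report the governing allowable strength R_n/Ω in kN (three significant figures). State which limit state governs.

Bolt shear: A_b = π·30²/4 = 706.9 mm²; R_n = 469 × 706.9 × 4 × 1 / 1000 = 1326 kN → 1326 / 2 = 663 kN.
Bearing: edge l_c = 33.5, r_n = 144.7 kN; interior l_c = 52, r_n = 224.6 kN; R_n = 144.7 + 3·224.6 = 818.6 kN → 409 kN.
Block shear: A_gv = 2440, A_nv = 1460, A_nt = 260 mm²; R_n = min(0.6F_uA_nv, 0.6F_yA_gv) + U_bs·F_u·A_nt = 511.2 kN → 256 kN.
Block shear governs: 256 kN.

256 kN (block shear governs)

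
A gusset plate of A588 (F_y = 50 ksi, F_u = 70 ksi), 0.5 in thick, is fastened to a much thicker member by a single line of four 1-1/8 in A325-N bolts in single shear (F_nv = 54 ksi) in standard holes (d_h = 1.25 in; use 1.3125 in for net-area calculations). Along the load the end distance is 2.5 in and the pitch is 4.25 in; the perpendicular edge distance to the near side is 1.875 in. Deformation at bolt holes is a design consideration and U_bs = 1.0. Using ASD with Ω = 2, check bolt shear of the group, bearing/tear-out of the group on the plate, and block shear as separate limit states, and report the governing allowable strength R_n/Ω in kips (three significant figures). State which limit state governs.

107 kips (bolt shear governs)

Bolt shear: A_b = π·1.125²/4 = 0.994 in²; R_n = 54 × 0.994 × 4 × 1 = 214.7 kips → 214.7 / 2 = 107 kips.
Bearing: edge l_c = 1.875, r_n = 78.75 kips; interior l_c = 3, r_n = 94.5 kips; R_n = 78.75 + 3·94.5 = 362.2 kips → 181 kips.
Block shear: A_gv = 7.625, A_nv = 5.328, A_nt = 0.6094 in²; R_n = min(0.6F_uA_nv, 0.6F_yA_gv) + U_bs·F_u·A_nt = 266.4 kips → 133 kips.
Bolt shear governs: 107 kips.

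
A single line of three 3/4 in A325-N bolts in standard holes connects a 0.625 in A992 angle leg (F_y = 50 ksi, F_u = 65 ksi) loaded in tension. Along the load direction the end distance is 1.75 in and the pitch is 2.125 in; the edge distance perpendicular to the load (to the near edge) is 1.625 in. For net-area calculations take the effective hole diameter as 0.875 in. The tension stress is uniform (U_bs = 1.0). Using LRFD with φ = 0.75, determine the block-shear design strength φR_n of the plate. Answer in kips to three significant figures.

Shear plane L_v = 1.75 + 2·2.125 = 6 in; A_gv = 6 × 0.625 = 3.75 in².
A_nv = (6 − 2.5·0.875) × 0.625 = 2.383 in².
A_nt = (1.625 − 0.5·0.875) × 0.625 = 0.7422 in².
0.6 F_u A_nv = 92.93 kips; 0.6 F_y A_gv = 112.5 kips → shear rupture governs the shear term.
R_n = 92.93 + 1.0 × 65 × 0.7422 = 141.2 kips.
Design strength φR_n = 0.75 × 141.2 = 106 kips.

106 kips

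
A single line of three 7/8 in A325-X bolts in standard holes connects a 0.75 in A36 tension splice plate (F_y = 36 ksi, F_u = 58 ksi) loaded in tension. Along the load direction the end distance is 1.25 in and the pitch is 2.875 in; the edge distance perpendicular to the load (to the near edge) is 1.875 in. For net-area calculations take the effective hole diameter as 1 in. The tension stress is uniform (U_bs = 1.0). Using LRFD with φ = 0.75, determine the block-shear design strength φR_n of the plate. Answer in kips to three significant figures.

130 kips

Shear plane L_v = 1.25 + 2·2.875 = 7 in; A_gv = 7 × 0.75 = 5.25 in².
A_nv = (7 − 2.5·1) × 0.75 = 3.375 in².
A_nt = (1.875 − 0.5·1) × 0.75 = 1.031 in².
0.6 F_u A_nv = 117.4 kips; 0.6 F_y A_gv = 113.4 kips → shear yielding governs the shear term.
R_n = 113.4 + 1.0 × 58 × 1.031 = 173.2 kips.
Design strength φR_n = 0.75 × 173.2 = 130 kips.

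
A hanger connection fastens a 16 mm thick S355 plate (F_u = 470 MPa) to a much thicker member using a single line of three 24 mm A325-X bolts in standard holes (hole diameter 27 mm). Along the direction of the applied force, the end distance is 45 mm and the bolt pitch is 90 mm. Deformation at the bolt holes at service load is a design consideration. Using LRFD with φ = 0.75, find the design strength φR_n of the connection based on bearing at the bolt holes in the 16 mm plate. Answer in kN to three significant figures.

863 kN

Per bolt r_n = 1.2 l_c t F_u ≤ 2.4 d t F_u; upper limit = 2.4 × 24 × 16 × 470 / 1000 = 433.2 kN.
Edge bolt: l_c = 45 − 27/2 = 31.5 mm → 1.2 × 31.5 × 16 × 470 / 1000 = 284.3 → r_n = 284.3 kN.
Interior bolts: l_c = 90 − 27 = 63 mm → 1.2 × 63 × 16 × 470 / 1000 = 568.5 → r_n = 433.2 kN.
R_n = 1 × 284.3 + 2 × 433.2 = 1151 kN.
Design strength φR_n = 0.75 × 1151 = 863 kN.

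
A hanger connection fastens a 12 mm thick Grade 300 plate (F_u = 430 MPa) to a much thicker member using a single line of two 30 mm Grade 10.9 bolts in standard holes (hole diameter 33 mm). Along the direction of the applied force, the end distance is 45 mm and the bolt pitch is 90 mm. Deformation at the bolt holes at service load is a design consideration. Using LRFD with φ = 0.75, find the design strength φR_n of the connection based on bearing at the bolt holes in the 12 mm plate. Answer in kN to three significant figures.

Per bolt r_n = 1.2 l_c t F_u ≤ 2.4 d t F_u; upper limit = 2.4 × 30 × 12 × 430 / 1000 = 371.5 kN.
Edge bolt: l_c = 45 − 33/2 = 28.5 mm → 1.2 × 28.5 × 12 × 430 / 1000 = 176.5 → r_n = 176.5 kN.
Interior bolts: l_c = 90 − 33 = 57 mm → 1.2 × 57 × 12 × 430 / 1000 = 352.9 → r_n = 352.9 kN.
R_n = 1 × 176.5 + 1 × 352.9 = 529.4 kN.
Design strength φR_n = 0.75 × 529.4 = 397 kN.

397 kN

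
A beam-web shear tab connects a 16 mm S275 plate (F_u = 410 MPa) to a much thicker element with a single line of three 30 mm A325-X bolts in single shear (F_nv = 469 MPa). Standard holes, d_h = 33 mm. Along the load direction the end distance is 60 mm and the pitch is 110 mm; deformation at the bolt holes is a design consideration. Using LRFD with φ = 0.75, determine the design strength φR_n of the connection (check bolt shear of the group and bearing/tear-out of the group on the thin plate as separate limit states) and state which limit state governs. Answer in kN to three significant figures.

746 kN (bolt shear governs)

Bolt shear: A_b = π·30²/4 = 706.9 mm²; R_n = 469 × 706.9 × 3 × 1 / 1000 = 994.5 kN → 0.75 × 994.5 = 746 kN.
Bearing (1.2 l_c t F_u ≤ 2.4 d t F_u): upper limit = 2.4·30·16·410 / 1000 = 472.3 kN.
  Edge l_c = 60 − 33/2 = 43.5 → r_n = 342.4 kN; interior l_c = 110 − 33 = 77 → r_n = 472.3 kN.
  R_n,bearing = 1·342.4 + 2·472.3 = 1287 kN → 0.75 × 1287 = 965 kN.
Bolt shear governs: 746 kN.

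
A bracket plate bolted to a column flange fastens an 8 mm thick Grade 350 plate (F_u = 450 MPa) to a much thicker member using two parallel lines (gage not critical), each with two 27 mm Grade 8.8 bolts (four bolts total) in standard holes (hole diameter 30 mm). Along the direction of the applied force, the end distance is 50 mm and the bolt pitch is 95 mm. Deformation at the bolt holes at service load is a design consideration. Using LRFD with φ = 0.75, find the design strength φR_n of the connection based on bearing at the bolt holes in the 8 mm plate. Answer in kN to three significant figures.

577 kN

Per bolt r_n = 1.2 l_c t F_u ≤ 2.4 d t F_u; upper limit = 2.4 × 27 × 8 × 450 / 1000 = 233.3 kN.
Edge bolt: l_c = 50 − 30/2 = 35 mm → 1.2 × 35 × 8 × 450 / 1000 = 151.2 → r_n = 151.2 kN.
Interior bolts: l_c = 95 − 30 = 65 mm → 1.2 × 65 × 8 × 450 / 1000 = 280.8 → r_n = 233.3 kN.
R_n = 2 × 151.2 + 2 × 233.3 = 769 kN.
Design strength φR_n = 0.75 × 769 = 577 kN.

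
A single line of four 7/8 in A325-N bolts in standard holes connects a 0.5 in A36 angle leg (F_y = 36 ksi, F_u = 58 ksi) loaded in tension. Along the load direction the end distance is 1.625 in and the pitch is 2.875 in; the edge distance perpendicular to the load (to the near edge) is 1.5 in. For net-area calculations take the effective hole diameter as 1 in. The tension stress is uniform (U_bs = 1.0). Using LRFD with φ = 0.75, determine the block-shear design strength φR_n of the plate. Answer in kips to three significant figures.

Shear plane L_v = 1.625 + 3·2.875 = 10.25 in; A_gv = 10.25 × 0.5 = 5.125 in².
A_nv = (10.25 − 3.5·1) × 0.5 = 3.375 in².
A_nt = (1.5 − 0.5·1) × 0.5 = 0.5 in².
0.6 F_u A_nv = 117.4 kips; 0.6 F_y A_gv = 110.7 kips → shear yielding governs the shear term.
R_n = 110.7 + 1.0 × 58 × 0.5 = 139.7 kips.
Design strength φR_n = 0.75 × 139.7 = 105 kips.

105 kips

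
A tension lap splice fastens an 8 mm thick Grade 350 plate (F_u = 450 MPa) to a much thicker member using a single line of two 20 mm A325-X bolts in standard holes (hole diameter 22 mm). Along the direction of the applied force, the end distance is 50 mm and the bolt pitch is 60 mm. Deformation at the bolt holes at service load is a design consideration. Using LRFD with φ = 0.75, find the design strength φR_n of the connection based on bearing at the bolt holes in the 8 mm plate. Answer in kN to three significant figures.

249 kN

Per bolt r_n = 1.2 l_c t F_u ≤ 2.4 d t F_u; upper limit = 2.4 × 20 × 8 × 450 / 1000 = 172.8 kN.
Edge bolt: l_c = 50 − 22/2 = 39 mm → 1.2 × 39 × 8 × 450 / 1000 = 168.5 → r_n = 168.5 kN.
Interior bolts: l_c = 60 − 22 = 38 mm → 1.2 × 38 × 8 × 450 / 1000 = 164.2 → r_n = 164.2 kN.
R_n = 1 × 168.5 + 1 × 164.2 = 332.6 kN.
Design strength φR_n = 0.75 × 332.6 = 249 kN.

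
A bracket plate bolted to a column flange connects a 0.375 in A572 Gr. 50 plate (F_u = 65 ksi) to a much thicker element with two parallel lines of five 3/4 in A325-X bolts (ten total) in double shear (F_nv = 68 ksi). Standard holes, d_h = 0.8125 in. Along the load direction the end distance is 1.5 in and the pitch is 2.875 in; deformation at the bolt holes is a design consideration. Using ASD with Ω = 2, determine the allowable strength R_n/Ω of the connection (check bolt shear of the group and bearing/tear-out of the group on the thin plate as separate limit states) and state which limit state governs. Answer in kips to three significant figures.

207 kips (bearing governs)

Bolt shear: A_b = π·0.75²/4 = 0.4418 in²; R_n = 68 × 0.4418 × 10 × 2 = 600.8 kips → 600.8 / 2 = 300 kips.
Bearing (1.2 l_c t F_u ≤ 2.4 d t F_u): upper limit = 2.4·0.75·0.375·65 = 43.87 kips.
  Edge l_c = 1.5 − 0.8125/2 = 1.094 → r_n = 31.99 kips; interior l_c = 2.875 − 0.8125 = 2.062 → r_n = 43.87 kips.
  R_n,bearing = 2·31.99 + 8·43.87 = 415 kips → 415 / 2 = 207 kips.
Bearing governs: 207 kips.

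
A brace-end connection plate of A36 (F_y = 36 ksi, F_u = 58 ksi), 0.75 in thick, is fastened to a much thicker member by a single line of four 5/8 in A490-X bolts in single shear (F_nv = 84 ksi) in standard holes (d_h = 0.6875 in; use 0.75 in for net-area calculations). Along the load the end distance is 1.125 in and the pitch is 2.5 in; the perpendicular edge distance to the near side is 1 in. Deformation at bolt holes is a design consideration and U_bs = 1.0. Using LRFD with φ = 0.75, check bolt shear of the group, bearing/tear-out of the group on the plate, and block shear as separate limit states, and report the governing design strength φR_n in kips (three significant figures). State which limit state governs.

Bolt shear: A_b = π·0.625²/4 = 0.3068 in²; R_n = 84 × 0.3068 × 4 × 1 = 103.1 kips → 0.75 × 103.1 = 77.3 kips.
Bearing: edge l_c = 0.7812, r_n = 40.78 kips; interior l_c = 1.812, r_n = 65.25 kips; R_n = 40.78 + 3·65.25 = 236.5 kips → 177 kips.
Block shear: A_gv = 6.469, A_nv = 4.5, A_nt = 0.4688 in²; R_n = min(0.6F_uA_nv, 0.6F_yA_gv) + U_bs·F_u·A_nt = 166.9 kips → 125 kips.
Bolt shear governs: 77.3 kips.

77.3 kips (bolt shear governs)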